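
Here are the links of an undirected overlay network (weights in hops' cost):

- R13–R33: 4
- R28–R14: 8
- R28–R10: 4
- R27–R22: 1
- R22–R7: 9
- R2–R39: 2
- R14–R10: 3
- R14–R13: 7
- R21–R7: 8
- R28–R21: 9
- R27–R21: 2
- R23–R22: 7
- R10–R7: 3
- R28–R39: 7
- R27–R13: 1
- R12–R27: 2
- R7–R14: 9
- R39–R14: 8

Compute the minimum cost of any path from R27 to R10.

Settle nodes by increasing distance from R27:
R27: 0
R22: 1  (via R27)
R13: 1  (via R27)
R12: 2  (via R27)
R21: 2  (via R27)
R33: 5  (via R13)
R14: 8  (via R13)
R23: 8  (via R22)
R7: 10  (via R22)
R10: 11  (via R14)
Shortest route: R27–R13–R14–R10 = 11 hops' cost.

11 hops' cost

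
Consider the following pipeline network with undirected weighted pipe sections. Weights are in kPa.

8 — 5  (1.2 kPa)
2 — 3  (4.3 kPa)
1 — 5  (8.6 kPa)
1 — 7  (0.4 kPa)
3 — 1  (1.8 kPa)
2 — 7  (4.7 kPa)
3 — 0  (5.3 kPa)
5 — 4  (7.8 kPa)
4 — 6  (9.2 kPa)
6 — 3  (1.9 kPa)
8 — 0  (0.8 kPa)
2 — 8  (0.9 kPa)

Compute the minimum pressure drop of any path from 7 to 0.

Compare a few routes:
7 - 1 - 3 - 0: 0.4+1.8+5.3 = 7.5
7 - 2 - 8 - 0: 4.7+0.9+0.8 = 6.4
Cheapest is 7 - 2 - 8 - 0 at 6.4 kPa.

6.4 kPa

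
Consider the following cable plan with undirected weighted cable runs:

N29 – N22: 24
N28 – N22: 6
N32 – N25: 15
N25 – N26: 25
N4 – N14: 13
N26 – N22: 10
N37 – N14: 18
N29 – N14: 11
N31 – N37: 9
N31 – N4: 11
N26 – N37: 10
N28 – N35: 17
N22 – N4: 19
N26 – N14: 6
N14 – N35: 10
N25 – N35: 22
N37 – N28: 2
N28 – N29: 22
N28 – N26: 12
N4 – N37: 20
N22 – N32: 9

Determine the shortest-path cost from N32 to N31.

26

Compare a few routes:
N32–N22–N28–N37–N31: 9+6+2+9 = 26
N32–N22–N4–N31: 9+19+11 = 39
N32–N22–N26–N37–N31: 9+10+10+9 = 38
Cheapest is N32–N22–N28–N37–N31 at 26.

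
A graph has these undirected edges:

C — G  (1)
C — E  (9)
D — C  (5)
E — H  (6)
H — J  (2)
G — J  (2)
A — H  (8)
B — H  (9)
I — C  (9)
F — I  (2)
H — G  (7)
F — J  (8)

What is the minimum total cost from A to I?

Shortest distances from A:
A: 0
H: 8  (via A)
J: 10  (via H)
G: 12  (via J)
C: 13  (via G)
E: 14  (via H)
B: 17  (via H)
D: 18  (via C)
F: 18  (via J)
I: 20  (via F)
Shortest route: A → H → J → F → I = 20.

20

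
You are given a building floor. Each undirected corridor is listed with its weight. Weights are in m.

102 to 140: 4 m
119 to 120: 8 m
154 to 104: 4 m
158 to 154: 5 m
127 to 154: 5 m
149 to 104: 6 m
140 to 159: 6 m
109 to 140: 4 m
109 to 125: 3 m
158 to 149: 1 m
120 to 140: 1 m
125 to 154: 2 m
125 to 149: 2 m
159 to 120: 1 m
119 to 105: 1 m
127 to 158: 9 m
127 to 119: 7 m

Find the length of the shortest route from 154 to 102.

Enumerating some paths:
154 → 158 → 149 → 125 → 109 → 140 → 102: 5+1+2+3+4+4 = 19
154 → 125 → 109 → 140 → 102: 2+3+4+4 = 13
Cheapest is 154 → 125 → 109 → 140 → 102 at 13 m.

13 m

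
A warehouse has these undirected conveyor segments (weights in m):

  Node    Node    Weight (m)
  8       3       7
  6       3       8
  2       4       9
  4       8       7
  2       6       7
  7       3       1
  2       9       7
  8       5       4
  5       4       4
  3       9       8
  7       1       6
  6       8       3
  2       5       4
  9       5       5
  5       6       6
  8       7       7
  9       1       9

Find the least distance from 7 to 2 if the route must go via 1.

Shortest 7→1: 7–1 = 6
Best 1 to 2: 1–9–2 costing 16
Total via 1: 6 + 16 = 22 m.

22 m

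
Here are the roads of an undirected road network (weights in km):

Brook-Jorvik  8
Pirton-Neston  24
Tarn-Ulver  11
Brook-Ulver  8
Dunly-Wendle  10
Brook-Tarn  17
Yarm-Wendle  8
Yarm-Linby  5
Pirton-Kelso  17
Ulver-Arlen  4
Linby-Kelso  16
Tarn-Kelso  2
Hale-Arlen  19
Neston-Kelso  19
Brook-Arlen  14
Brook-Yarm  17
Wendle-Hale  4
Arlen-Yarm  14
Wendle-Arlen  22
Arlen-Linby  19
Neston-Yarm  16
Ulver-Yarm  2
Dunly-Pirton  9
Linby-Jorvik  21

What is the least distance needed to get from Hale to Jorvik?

30 km

Enumerating some paths:
Hale - Arlen - Ulver - Brook - Jorvik: 19+4+8+8 = 39
Hale - Wendle - Yarm - Ulver - Brook - Jorvik: 4+8+2+8+8 = 30
Hale - Wendle - Yarm - Brook - Jorvik: 4+8+17+8 = 37
Hale - Wendle - Yarm - Linby - Jorvik: 4+8+5+21 = 38
The minimum is 30 km via Hale - Wendle - Yarm - Ulver - Brook - Jorvik.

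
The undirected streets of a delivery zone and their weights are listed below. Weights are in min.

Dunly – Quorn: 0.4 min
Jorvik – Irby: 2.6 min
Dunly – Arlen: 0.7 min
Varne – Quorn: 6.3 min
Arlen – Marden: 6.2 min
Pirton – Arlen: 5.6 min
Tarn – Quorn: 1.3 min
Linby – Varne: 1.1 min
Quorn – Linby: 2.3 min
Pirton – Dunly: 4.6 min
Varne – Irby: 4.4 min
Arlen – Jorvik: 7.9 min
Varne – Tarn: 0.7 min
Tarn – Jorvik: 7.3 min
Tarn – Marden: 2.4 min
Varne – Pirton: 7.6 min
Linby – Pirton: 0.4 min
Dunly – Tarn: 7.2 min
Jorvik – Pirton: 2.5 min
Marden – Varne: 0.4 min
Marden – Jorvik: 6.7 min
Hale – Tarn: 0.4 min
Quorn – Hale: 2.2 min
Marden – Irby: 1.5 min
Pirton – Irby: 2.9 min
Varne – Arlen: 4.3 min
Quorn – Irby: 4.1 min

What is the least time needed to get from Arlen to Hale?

Settle nodes by increasing distance from Arlen:
Arlen: 0
Dunly: 0.7  (via Arlen)
Quorn: 1.1  (via Dunly)
Tarn: 2.4  (via Quorn)
Hale: 2.8  (via Tarn)
Shortest route: Arlen → Dunly → Quorn → Tarn → Hale = 2.8 min.

2.8 min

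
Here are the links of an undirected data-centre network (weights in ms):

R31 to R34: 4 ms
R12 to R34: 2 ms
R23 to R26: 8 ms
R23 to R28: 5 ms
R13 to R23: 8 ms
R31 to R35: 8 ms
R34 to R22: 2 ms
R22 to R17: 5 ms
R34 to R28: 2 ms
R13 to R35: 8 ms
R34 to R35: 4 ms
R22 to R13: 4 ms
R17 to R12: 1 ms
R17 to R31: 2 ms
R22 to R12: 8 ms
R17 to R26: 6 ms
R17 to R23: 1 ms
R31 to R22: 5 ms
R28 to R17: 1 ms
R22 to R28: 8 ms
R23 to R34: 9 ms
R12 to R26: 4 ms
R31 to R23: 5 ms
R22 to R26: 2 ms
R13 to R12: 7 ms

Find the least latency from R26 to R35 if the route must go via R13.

Best R26 to R13: R26–R22–R13 costing 6
Best R13 to R35: R13–R35 costing 8
Total via R13: 6 + 8 = 14 ms.

14 ms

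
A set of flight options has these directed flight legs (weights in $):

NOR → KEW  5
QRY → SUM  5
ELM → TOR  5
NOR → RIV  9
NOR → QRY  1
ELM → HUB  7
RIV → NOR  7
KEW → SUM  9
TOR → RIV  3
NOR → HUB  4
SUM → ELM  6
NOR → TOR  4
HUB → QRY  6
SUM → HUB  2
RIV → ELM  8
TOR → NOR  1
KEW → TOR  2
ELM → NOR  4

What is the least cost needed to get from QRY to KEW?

$20

Candidate routes:
QRY–SUM–ELM–TOR–NOR–KEW: 5+6+5+1+5 = 22
QRY–SUM–ELM–NOR–KEW: 5+6+4+5 = 20
QRY–SUM–ELM–TOR–RIV–NOR–KEW: 5+6+5+3+7+5 = 31
Cheapest is QRY–SUM–ELM–NOR–KEW at $20.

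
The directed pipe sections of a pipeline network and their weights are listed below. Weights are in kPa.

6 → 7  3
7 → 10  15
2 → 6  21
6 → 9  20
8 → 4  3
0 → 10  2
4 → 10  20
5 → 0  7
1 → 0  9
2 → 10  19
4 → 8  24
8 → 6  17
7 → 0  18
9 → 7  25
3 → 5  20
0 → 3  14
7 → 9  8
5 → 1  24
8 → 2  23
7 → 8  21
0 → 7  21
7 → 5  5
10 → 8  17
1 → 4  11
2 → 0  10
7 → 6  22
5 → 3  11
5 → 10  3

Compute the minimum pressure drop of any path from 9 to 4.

Shortest distances from 9:
9: 0
7: 25  (via 9)
5: 30  (via 7)
10: 33  (via 5)
0: 37  (via 5)
3: 41  (via 5)
8: 46  (via 7)
6: 47  (via 7)
4: 49  (via 8)
Shortest route: 9–7–8–4 = 49 kPa.

49 kPa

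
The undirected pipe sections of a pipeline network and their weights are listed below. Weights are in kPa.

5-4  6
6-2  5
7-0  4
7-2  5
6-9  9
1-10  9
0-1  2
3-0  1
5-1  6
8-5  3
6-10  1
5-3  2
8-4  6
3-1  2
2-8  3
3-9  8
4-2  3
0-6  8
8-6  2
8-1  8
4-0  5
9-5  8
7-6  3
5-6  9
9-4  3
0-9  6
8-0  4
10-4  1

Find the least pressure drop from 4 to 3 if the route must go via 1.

Best 4 to 1: 4 → 0 → 1 costing 7
Shortest 1→3: 1 → 3 = 2
Total via 1: 7 + 2 = 9 kPa.

9 kPa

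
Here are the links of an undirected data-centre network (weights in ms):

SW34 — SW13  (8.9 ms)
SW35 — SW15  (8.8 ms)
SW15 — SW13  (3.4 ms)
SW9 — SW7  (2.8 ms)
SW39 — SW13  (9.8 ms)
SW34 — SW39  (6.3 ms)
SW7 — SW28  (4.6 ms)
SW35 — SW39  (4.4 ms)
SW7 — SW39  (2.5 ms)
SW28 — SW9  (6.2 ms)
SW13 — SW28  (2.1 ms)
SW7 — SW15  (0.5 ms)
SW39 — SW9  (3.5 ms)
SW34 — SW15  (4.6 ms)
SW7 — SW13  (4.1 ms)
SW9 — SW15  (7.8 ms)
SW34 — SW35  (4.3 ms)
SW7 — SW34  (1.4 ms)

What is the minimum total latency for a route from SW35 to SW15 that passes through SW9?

Best SW35 to SW9: SW35 → SW39 → SW9 costing 7.9
Best SW9 to SW15: SW9 → SW7 → SW15 costing 3.3
Total via SW9: 7.9 + 3.3 = 11.2 ms.

11.2 ms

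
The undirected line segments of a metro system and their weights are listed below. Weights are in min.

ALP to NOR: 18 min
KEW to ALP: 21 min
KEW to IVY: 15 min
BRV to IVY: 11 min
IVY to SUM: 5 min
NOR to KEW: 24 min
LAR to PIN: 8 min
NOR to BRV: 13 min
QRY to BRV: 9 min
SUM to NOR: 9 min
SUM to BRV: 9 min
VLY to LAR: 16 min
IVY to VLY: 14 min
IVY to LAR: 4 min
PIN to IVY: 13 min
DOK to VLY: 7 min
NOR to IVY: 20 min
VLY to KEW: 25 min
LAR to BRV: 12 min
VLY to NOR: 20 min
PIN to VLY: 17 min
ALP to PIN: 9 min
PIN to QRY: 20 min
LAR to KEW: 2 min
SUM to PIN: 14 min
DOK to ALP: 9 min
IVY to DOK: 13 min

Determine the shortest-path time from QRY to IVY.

Enumerating some paths:
QRY → PIN → LAR → IVY: 20+8+4 = 32
QRY → BRV → SUM → IVY: 9+9+5 = 23
QRY → BRV → IVY: 9+11 = 20
QRY → BRV → LAR → IVY: 9+12+4 = 25
The minimum is 20 min via QRY → BRV → IVY.

20 min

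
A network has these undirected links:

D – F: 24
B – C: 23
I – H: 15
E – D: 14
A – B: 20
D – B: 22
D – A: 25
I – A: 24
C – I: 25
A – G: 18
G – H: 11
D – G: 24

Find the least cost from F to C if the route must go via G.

Best F to G: F–D–G costing 48
Best G to C: G–H–I–C costing 51
Total via G: 48 + 51 = 99.

99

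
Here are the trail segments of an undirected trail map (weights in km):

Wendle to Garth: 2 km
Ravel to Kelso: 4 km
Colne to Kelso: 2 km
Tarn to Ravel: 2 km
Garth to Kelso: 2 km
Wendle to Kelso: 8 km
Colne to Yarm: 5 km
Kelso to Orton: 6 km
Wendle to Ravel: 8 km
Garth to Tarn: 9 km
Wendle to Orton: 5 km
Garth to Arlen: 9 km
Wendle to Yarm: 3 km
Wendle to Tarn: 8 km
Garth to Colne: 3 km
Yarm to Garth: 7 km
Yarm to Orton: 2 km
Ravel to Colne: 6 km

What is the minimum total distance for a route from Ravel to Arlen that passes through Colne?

Shortest Ravel→Colne: Ravel → Colne = 6
Best Colne to Arlen: Colne → Garth → Arlen costing 12
Total via Colne: 6 + 12 = 18 km.

18 km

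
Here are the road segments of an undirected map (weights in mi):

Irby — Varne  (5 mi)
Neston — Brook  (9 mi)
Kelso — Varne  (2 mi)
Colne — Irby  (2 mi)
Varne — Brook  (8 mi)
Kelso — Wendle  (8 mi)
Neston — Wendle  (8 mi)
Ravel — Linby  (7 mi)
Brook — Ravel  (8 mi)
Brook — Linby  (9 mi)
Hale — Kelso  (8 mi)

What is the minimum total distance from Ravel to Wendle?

25 mi

Shortest distances from Ravel:
Ravel: 0
Linby: 7  (via Ravel)
Brook: 8  (via Ravel)
Varne: 16  (via Brook)
Neston: 17  (via Brook)
Kelso: 18  (via Varne)
Irby: 21  (via Varne)
Colne: 23  (via Irby)
Wendle: 25  (via Neston)
Shortest route: Ravel → Brook → Neston → Wendle = 25 mi.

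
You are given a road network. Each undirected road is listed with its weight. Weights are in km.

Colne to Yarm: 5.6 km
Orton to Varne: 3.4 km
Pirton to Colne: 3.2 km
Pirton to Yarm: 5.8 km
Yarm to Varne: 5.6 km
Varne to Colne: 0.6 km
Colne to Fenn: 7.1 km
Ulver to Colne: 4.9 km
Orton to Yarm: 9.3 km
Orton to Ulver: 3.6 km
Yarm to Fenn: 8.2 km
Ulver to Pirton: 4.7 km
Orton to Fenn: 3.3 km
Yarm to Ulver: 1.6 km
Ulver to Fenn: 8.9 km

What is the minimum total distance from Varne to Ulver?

5.5 km

Enumerating some paths:
Varne - Yarm - Ulver: 5.6+1.6 = 7.2
Varne - Colne - Ulver: 0.6+4.9 = 5.5
Varne - Orton - Ulver: 3.4+3.6 = 7
Cheapest is Varne - Colne - Ulver at 5.5 km.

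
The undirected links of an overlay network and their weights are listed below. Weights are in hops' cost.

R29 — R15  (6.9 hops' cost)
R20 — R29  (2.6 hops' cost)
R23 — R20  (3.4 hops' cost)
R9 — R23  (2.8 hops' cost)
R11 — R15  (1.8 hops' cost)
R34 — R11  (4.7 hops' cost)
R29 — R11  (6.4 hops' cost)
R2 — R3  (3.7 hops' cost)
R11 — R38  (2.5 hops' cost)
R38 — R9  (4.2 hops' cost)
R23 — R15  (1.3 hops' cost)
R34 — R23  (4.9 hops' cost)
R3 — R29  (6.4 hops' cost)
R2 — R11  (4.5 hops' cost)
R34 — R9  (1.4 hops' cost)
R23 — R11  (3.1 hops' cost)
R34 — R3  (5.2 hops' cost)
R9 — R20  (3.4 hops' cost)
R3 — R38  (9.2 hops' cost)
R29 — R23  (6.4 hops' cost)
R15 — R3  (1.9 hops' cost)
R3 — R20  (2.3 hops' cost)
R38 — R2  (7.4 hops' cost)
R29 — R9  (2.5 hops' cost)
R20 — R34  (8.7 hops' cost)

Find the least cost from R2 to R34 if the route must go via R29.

12.5 hops' cost

Shortest R2→R29: R2 → R3 → R20 → R29 = 8.6
Shortest R29→R34: R29 → R9 → R34 = 3.9
Total via R29: 8.6 + 3.9 = 12.5 hops' cost.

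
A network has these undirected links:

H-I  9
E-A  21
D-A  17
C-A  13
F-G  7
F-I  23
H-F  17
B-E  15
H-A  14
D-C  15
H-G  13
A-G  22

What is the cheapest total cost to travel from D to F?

46

Settle nodes by increasing distance from D:
D: 0
C: 15  (via D)
A: 17  (via D)
H: 31  (via A)
E: 38  (via A)
G: 39  (via A)
I: 40  (via H)
F: 46  (via G)
Shortest route: D–A–G–F = 46.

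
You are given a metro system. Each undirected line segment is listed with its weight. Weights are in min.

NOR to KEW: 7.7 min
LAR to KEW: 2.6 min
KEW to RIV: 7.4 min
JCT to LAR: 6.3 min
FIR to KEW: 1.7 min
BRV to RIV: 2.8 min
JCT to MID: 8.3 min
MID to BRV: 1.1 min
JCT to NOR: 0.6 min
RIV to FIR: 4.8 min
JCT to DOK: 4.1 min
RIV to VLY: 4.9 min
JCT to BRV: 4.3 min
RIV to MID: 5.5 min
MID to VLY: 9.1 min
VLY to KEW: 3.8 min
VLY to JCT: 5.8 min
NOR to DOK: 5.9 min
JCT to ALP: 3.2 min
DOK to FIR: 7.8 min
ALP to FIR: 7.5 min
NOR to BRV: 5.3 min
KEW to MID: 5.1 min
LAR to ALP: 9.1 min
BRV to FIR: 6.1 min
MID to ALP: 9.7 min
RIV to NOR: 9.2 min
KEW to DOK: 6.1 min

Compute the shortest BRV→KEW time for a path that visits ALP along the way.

Shortest BRV→ALP: BRV → JCT → ALP = 7.5
Shortest ALP→KEW: ALP → FIR → KEW = 9.2
Total via ALP: 7.5 + 9.2 = 16.7 min.

16.7 min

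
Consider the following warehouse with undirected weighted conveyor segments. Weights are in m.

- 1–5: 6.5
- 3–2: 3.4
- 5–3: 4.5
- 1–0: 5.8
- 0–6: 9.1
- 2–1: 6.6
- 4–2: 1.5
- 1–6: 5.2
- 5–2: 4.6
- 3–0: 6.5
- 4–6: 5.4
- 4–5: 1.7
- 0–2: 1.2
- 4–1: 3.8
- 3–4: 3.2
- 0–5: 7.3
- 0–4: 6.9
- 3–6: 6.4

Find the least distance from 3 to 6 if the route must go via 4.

8.6 m

Best 3 to 4: 3 → 4 costing 3.2
Shortest 4→6: 4 → 6 = 5.4
Total via 4: 3.2 + 5.4 = 8.6 m.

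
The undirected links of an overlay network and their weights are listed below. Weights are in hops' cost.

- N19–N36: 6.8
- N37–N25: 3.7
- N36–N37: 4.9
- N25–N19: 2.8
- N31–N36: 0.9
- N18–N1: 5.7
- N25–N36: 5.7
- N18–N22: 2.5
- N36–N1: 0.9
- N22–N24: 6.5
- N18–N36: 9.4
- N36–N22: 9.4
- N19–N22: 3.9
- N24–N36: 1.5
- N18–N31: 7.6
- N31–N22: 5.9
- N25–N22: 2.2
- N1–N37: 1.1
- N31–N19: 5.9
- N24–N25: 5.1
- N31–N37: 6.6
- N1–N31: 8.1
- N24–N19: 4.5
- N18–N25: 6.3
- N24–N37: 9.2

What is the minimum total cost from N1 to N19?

6.9 hops' cost

Candidate routes:
N1 → N36 → N24 → N19: 0.9+1.5+4.5 = 6.9
N1 → N37 → N25 → N19: 1.1+3.7+2.8 = 7.6
N1 → N36 → N19: 0.9+6.8 = 7.7
The minimum is 6.9 hops' cost via N1 → N36 → N24 → N19.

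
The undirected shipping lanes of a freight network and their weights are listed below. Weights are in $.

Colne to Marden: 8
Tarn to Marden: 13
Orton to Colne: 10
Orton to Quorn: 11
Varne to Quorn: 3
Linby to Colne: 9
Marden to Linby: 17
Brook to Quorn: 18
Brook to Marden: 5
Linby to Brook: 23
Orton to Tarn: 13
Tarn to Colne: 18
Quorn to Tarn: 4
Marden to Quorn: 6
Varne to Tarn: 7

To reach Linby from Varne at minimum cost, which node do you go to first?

Compare a few routes:
Varne - Quorn - Orton - Colne - Linby: 3+11+10+9 = 33
Varne - Quorn - Marden - Linby: 3+6+17 = 26
The minimum is $26 via Varne - Quorn - Marden - Linby.
So from Varne the first move is to Quorn.

Quorn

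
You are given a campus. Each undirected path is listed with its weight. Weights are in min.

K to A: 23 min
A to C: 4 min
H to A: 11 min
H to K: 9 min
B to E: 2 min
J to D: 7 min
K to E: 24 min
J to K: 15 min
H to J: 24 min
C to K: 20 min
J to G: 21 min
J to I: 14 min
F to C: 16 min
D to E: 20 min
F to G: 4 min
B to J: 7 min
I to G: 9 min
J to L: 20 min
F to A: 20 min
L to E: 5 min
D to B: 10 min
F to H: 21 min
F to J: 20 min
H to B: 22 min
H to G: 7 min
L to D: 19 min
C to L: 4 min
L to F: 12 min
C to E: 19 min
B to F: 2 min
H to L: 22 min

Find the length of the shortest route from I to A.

Candidate routes:
I–G–F–A: 9+4+20 = 33
I–G–H–A: 9+7+11 = 27
I–G–F–L–C–A: 9+4+12+4+4 = 33
I–G–F–B–E–L–C–A: 9+4+2+2+5+4+4 = 30
The minimum is 27 min via I–G–H–A.

27 min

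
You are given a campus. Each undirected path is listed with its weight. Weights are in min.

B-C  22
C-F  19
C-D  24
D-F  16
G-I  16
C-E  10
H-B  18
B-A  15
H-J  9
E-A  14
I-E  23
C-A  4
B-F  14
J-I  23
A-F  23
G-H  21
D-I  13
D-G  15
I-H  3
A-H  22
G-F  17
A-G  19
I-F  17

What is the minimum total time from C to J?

Compare a few routes:
C → A → H → J: 4+22+9 = 35
C → E → I → H → J: 10+23+3+9 = 45
Cheapest is C → A → H → J at 35 min.

35 min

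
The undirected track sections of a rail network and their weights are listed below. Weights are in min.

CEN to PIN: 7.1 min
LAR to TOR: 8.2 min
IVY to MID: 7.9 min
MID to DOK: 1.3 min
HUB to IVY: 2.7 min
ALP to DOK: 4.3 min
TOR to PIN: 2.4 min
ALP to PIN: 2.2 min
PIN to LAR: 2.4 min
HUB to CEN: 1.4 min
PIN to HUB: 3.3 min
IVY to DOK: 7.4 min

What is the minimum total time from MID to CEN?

12 min

Settle nodes by increasing distance from MID:
MID: 0
DOK: 1.3  (via MID)
ALP: 5.6  (via DOK)
PIN: 7.8  (via ALP)
IVY: 7.9  (via MID)
TOR: 10.2  (via PIN)
LAR: 10.2  (via PIN)
HUB: 10.6  (via IVY)
CEN: 12  (via HUB)
Shortest route: MID–IVY–HUB–CEN = 12 min.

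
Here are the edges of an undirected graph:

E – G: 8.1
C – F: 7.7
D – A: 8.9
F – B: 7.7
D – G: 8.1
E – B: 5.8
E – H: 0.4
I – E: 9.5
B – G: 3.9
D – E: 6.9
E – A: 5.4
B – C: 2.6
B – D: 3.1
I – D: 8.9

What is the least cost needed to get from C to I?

14.6

Compare a few routes:
C → B → D → E → I: 2.6+3.1+6.9+9.5 = 22.1
C → B → E → I: 2.6+5.8+9.5 = 17.9
C → B → D → I: 2.6+3.1+8.9 = 14.6
The minimum is 14.6 via C → B → D → I.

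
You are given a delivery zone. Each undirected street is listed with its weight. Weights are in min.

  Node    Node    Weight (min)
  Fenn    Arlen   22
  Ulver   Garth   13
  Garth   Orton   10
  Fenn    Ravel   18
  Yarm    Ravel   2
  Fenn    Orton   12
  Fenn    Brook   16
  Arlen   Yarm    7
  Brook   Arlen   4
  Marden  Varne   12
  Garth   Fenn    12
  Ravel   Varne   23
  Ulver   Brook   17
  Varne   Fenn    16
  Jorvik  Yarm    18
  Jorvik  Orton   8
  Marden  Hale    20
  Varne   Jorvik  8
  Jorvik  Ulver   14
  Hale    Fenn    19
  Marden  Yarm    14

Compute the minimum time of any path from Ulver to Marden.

Compare a few routes:
Ulver → Jorvik → Varne → Marden: 14+8+12 = 34
Ulver → Garth → Orton → Jorvik → Varne → Marden: 13+10+8+8+12 = 51
Ulver → Brook → Arlen → Yarm → Marden: 17+4+7+14 = 42
Ulver → Jorvik → Yarm → Marden: 14+18+14 = 46
The minimum is 34 min via Ulver → Jorvik → Varne → Marden.

34 min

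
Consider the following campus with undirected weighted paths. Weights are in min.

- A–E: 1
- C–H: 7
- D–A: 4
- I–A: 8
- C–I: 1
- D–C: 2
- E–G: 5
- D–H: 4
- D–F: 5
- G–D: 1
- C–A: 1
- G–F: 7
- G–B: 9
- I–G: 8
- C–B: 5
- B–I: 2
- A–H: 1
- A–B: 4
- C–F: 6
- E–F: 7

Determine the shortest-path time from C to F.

Enumerating some paths:
C - D - F: 2+5 = 7
C - F: 6 = 6
Cheapest is C - F at 6 min.

6 min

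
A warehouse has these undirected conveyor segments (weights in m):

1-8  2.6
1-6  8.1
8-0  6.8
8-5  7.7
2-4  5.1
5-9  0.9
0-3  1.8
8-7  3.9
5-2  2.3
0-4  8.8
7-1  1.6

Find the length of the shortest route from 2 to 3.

Shortest distances from 2:
2: 0
5: 2.3  (via 2)
9: 3.2  (via 5)
4: 5.1  (via 2)
8: 10  (via 5)
1: 12.6  (via 8)
0: 13.9  (via 4)
7: 13.9  (via 8)
3: 15.7  (via 0)
Shortest route: 2–4–0–3 = 15.7 m.

15.7 m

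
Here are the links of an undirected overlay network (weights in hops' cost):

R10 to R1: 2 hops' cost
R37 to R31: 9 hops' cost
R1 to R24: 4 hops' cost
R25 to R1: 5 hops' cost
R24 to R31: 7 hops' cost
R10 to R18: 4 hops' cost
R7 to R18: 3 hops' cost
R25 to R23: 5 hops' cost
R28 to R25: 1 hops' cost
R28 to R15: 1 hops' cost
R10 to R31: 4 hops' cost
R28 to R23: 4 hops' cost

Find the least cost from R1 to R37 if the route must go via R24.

Best R1 to R24: R1 → R24 costing 4
Shortest R24→R37: R24 → R31 → R37 = 16
Total via R24: 4 + 16 = 20 hops' cost.

20 hops' cost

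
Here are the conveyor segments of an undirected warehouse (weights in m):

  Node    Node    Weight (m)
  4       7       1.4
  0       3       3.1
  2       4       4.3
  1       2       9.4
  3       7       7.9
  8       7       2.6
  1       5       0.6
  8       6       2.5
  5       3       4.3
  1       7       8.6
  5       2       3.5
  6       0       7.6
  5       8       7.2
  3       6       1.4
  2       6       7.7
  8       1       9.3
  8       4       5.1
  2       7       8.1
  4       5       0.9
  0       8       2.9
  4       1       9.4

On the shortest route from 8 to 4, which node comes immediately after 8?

7

Compare a few routes:
8 - 7 - 4: 2.6+1.4 = 4
8 - 4: 5.1 = 5.1
The minimum is 4 m via 8 - 7 - 4.
So from 8 the first move is to 7.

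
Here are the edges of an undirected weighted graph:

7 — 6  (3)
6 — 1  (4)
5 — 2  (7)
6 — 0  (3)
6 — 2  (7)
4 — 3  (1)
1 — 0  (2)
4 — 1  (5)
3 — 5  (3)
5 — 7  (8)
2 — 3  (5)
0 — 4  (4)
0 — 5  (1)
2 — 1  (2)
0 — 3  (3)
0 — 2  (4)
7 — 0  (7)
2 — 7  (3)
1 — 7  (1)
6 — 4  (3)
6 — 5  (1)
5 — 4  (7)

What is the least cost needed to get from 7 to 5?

4

Compare a few routes:
7 - 6 - 0 - 5: 3+3+1 = 7
7 - 1 - 0 - 5: 1+2+1 = 4
7 - 1 - 6 - 5: 1+4+1 = 6
The minimum is 4 via 7 - 1 - 0 - 5.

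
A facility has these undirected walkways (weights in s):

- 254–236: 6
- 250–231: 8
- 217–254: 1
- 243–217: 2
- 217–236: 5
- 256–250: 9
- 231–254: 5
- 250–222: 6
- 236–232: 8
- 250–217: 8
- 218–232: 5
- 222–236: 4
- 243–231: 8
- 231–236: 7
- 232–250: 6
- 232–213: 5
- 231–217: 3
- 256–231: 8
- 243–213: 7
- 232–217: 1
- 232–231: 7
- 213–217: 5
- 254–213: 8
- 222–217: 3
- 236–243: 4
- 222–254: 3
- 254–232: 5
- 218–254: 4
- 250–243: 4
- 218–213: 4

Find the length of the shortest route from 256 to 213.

16 s

Settle nodes by increasing distance from 256:
256: 0
231: 8  (via 256)
250: 9  (via 256)
217: 11  (via 231)
254: 12  (via 217)
232: 12  (via 217)
243: 13  (via 250)
222: 14  (via 217)
236: 15  (via 231)
218: 16  (via 254)
213: 16  (via 217)
Shortest route: 256–231–217–213 = 16 s.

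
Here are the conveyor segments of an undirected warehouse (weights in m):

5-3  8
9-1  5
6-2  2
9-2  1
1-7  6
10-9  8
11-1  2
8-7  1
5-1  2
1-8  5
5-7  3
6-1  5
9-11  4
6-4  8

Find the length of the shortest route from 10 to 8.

Enumerating some paths:
10–9–1–8: 8+5+5 = 18
10–9–1–5–7–8: 8+5+2+3+1 = 19
The minimum is 18 m via 10–9–1–8.

18 m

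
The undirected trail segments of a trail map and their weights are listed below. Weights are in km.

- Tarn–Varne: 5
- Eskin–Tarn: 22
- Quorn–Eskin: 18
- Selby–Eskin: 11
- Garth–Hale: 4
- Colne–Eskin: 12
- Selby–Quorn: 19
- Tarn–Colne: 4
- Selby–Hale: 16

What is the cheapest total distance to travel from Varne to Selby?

32 km

Shortest distances from Varne:
Varne: 0
Tarn: 5  (via Varne)
Colne: 9  (via Tarn)
Eskin: 21  (via Colne)
Selby: 32  (via Eskin)
Shortest route: Varne–Tarn–Colne–Eskin–Selby = 32 km.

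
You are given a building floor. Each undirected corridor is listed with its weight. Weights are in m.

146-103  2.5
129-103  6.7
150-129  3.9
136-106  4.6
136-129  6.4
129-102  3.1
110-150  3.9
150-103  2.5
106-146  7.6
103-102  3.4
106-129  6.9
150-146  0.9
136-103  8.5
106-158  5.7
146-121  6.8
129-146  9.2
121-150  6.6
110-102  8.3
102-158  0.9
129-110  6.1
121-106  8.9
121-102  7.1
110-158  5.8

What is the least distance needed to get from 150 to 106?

Running Dijkstra from 150:
150: 0
146: 0.9  (via 150)
103: 2.5  (via 150)
129: 3.9  (via 150)
110: 3.9  (via 150)
102: 5.9  (via 103)
121: 6.6  (via 150)
158: 6.8  (via 102)
106: 8.5  (via 146)
Shortest route: 150–146–106 = 8.5 m.

8.5 m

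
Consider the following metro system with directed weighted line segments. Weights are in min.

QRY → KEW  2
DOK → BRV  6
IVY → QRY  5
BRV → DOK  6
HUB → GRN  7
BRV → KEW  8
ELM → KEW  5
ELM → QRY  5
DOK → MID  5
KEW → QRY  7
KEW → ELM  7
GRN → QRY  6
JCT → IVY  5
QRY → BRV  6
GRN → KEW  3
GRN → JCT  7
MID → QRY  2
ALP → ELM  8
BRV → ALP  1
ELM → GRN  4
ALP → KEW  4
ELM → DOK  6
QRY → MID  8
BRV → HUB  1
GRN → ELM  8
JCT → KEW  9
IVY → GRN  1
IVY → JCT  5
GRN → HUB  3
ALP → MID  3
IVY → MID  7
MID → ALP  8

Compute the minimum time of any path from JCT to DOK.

20 min

Compare a few routes:
JCT–IVY–QRY–BRV–DOK: 5+5+6+6 = 22
JCT–IVY–GRN–ELM–DOK: 5+1+8+6 = 20
The minimum is 20 min via JCT–IVY–GRN–ELM–DOK.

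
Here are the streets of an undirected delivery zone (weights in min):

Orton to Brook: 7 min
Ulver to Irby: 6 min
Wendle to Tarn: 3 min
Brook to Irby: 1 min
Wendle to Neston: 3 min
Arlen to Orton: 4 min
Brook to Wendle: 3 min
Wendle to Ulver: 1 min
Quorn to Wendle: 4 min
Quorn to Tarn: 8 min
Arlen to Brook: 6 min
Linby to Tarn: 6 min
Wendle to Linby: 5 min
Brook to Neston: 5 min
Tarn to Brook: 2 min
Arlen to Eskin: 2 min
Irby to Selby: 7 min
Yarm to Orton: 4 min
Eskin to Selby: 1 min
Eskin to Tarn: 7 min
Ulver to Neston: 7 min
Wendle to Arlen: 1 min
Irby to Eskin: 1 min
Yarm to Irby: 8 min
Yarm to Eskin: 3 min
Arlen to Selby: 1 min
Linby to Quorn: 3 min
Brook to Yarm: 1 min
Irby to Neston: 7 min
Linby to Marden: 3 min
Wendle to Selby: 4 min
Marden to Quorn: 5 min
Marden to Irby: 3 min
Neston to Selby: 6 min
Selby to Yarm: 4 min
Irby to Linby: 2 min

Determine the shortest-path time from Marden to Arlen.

6 min

Settle nodes by increasing distance from Marden:
Marden: 0
Linby: 3  (via Marden)
Irby: 3  (via Marden)
Brook: 4  (via Irby)
Eskin: 4  (via Irby)
Selby: 5  (via Eskin)
Quorn: 5  (via Marden)
Yarm: 5  (via Brook)
Arlen: 6  (via Eskin)
Shortest route: Marden → Irby → Eskin → Arlen = 6 min.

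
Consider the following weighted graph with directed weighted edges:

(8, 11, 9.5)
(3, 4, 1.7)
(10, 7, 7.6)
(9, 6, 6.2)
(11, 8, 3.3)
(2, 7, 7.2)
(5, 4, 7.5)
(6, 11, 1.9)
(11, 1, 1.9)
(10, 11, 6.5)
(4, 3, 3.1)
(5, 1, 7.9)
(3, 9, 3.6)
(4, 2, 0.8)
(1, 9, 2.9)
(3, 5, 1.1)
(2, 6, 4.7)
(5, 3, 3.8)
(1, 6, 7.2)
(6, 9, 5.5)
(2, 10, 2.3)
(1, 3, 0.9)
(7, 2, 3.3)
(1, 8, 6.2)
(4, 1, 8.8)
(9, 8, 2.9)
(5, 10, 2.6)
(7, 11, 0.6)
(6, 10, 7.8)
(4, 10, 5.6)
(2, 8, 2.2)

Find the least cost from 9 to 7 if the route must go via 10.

Shortest 9→10: 9 → 6 → 10 = 14
Best 10 to 7: 10 → 7 costing 7.6
Total via 10: 14 + 7.6 = 21.6.

21.6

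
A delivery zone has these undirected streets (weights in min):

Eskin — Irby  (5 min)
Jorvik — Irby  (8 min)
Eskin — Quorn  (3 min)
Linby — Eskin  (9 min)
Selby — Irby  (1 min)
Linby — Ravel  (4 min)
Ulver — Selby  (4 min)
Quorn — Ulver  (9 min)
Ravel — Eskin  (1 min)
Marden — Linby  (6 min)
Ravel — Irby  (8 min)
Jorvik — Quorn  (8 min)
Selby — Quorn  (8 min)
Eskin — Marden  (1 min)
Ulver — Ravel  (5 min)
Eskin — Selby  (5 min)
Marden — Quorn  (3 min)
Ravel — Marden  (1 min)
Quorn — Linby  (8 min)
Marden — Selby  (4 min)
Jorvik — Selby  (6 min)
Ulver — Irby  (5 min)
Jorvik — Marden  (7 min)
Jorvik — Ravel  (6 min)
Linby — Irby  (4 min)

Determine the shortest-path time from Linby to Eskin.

5 min

Enumerating some paths:
Linby - Marden - Eskin: 6+1 = 7
Linby - Ravel - Eskin: 4+1 = 5
Linby - Ravel - Marden - Eskin: 4+1+1 = 6
Cheapest is Linby - Ravel - Eskin at 5 min.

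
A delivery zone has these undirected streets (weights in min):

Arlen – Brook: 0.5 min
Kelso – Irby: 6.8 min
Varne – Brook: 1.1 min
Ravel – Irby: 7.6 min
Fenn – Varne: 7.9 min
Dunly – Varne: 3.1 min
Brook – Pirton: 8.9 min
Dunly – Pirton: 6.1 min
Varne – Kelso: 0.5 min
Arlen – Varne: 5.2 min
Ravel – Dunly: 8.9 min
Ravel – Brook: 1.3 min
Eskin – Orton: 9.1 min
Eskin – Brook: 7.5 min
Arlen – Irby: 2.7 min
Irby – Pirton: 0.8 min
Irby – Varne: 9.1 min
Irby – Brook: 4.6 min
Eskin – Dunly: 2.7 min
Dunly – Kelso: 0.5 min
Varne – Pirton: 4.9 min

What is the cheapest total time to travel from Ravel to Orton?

15.2 min

Settle nodes by increasing distance from Ravel:
Ravel: 0
Brook: 1.3  (via Ravel)
Arlen: 1.8  (via Brook)
Varne: 2.4  (via Brook)
Kelso: 2.9  (via Varne)
Dunly: 3.4  (via Kelso)
Irby: 4.5  (via Arlen)
Pirton: 5.3  (via Irby)
Eskin: 6.1  (via Dunly)
Fenn: 10.3  (via Varne)
Orton: 15.2  (via Eskin)
Shortest route: Ravel–Brook–Varne–Kelso–Dunly–Eskin–Orton = 15.2 min.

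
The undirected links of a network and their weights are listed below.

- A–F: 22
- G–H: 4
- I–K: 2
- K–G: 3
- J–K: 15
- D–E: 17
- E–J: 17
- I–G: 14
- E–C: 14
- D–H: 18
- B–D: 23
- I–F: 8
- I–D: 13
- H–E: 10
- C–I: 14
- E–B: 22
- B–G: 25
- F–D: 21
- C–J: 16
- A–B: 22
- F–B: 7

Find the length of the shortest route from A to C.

Compare a few routes:
A - F - I - C: 22+8+14 = 44
A - B - F - I - C: 22+7+8+14 = 51
The minimum is 44 via A - F - I - C.

44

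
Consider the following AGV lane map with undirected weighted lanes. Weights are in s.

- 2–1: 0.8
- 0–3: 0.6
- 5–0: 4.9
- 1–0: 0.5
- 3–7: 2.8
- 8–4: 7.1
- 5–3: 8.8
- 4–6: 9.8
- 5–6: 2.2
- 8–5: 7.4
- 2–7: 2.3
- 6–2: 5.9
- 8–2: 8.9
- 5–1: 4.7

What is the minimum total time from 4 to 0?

16.9 s

Candidate routes:
4 → 8 → 2 → 1 → 0: 7.1+8.9+0.8+0.5 = 17.3
4 → 6 → 5 → 0: 9.8+2.2+4.9 = 16.9
4 → 6 → 5 → 1 → 0: 9.8+2.2+4.7+0.5 = 17.2
4 → 6 → 2 → 1 → 0: 9.8+5.9+0.8+0.5 = 17
Cheapest is 4 → 6 → 5 → 0 at 16.9 s.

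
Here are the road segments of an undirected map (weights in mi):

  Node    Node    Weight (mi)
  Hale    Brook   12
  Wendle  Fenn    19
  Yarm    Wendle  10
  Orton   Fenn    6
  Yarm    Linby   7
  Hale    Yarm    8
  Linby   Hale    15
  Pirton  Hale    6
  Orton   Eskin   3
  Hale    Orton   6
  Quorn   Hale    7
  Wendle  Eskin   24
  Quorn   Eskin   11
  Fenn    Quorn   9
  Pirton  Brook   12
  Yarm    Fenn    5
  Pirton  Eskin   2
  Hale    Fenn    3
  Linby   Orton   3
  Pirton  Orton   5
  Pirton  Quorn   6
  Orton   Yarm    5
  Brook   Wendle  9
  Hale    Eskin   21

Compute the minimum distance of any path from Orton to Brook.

Running Dijkstra from Orton:
Orton: 0
Linby: 3  (via Orton)
Eskin: 3  (via Orton)
Yarm: 5  (via Orton)
Pirton: 5  (via Orton)
Hale: 6  (via Orton)
Fenn: 6  (via Orton)
Quorn: 11  (via Pirton)
Wendle: 15  (via Yarm)
Brook: 17  (via Pirton)
Shortest route: Orton–Pirton–Brook = 17 mi.

17 mi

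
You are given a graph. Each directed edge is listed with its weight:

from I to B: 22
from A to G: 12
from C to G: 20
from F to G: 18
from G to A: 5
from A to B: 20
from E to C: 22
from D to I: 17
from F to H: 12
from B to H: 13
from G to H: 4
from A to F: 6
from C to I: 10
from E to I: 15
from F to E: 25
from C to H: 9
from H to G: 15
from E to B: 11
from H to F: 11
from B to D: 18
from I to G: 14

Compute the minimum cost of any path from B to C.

Running Dijkstra from B:
B: 0
H: 13  (via B)
D: 18  (via B)
F: 24  (via H)
G: 28  (via H)
A: 33  (via G)
I: 35  (via D)
E: 49  (via F)
C: 71  (via E)
Shortest route: B → H → F → E → C = 71.

71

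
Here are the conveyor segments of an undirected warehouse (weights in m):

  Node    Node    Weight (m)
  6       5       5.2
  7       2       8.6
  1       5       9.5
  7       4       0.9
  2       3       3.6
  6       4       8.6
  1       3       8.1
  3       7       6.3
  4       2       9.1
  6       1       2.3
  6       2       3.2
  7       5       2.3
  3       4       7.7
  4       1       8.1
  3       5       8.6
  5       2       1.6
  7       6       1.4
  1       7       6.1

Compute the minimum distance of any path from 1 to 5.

6 m

Shortest distances from 1:
1: 0
6: 2.3  (via 1)
7: 3.7  (via 6)
4: 4.6  (via 7)
2: 5.5  (via 6)
5: 6  (via 7)
Shortest route: 1–6–7–5 = 6 m.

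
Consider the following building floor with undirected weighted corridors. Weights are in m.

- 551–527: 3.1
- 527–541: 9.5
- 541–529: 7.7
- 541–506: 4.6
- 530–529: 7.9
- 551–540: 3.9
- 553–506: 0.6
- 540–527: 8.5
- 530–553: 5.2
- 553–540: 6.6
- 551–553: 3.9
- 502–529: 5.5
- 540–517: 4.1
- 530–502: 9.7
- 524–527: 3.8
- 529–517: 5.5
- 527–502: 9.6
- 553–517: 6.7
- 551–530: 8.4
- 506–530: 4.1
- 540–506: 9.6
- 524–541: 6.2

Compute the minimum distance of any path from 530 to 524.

Settle nodes by increasing distance from 530:
530: 0
506: 4.1  (via 530)
553: 4.7  (via 506)
529: 7.9  (via 530)
551: 8.4  (via 530)
541: 8.7  (via 506)
502: 9.7  (via 530)
540: 11.3  (via 553)
517: 11.4  (via 553)
527: 11.5  (via 551)
524: 14.9  (via 541)
Shortest route: 530 → 506 → 541 → 524 = 14.9 m.

14.9 m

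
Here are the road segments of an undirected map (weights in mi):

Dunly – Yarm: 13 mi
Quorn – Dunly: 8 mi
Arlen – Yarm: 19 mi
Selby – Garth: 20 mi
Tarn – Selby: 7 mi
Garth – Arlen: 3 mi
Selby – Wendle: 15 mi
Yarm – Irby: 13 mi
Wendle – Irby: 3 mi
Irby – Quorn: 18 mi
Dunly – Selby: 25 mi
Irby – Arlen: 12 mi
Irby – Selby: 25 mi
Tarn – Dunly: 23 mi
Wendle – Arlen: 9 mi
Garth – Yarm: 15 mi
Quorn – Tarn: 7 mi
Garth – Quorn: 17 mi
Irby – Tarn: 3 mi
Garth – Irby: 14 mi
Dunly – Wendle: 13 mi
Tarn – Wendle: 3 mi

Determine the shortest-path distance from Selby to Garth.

Settle nodes by increasing distance from Selby:
Selby: 0
Tarn: 7  (via Selby)
Irby: 10  (via Tarn)
Wendle: 10  (via Tarn)
Quorn: 14  (via Tarn)
Arlen: 19  (via Wendle)
Garth: 20  (via Selby)
Shortest route: Selby → Garth = 20 mi.

20 mi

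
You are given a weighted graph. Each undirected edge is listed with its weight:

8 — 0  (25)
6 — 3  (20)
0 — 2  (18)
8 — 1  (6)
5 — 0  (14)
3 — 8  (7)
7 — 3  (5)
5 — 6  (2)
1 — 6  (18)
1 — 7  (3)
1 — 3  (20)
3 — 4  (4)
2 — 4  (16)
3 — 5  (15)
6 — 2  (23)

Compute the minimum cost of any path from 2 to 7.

25

Candidate routes:
2 - 6 - 1 - 7: 23+18+3 = 44
2 - 4 - 3 - 8 - 1 - 7: 16+4+7+6+3 = 36
2 - 4 - 3 - 7: 16+4+5 = 25
2 - 4 - 3 - 1 - 7: 16+4+20+3 = 43
Cheapest is 2 - 4 - 3 - 7 at 25.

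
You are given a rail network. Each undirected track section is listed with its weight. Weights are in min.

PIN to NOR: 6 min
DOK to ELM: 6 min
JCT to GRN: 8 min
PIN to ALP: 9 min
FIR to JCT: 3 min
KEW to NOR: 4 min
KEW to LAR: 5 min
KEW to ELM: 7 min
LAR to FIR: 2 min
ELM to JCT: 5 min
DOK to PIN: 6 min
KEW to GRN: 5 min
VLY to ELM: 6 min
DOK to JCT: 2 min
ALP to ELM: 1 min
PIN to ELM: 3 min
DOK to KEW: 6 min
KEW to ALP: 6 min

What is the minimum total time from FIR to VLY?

14 min

Enumerating some paths:
FIR → JCT → DOK → ELM → VLY: 3+2+6+6 = 17
FIR → JCT → ELM → VLY: 3+5+6 = 14
FIR → LAR → KEW → ALP → ELM → VLY: 2+5+6+1+6 = 20
FIR → LAR → KEW → ELM → VLY: 2+5+7+6 = 20
Cheapest is FIR → JCT → ELM → VLY at 14 min.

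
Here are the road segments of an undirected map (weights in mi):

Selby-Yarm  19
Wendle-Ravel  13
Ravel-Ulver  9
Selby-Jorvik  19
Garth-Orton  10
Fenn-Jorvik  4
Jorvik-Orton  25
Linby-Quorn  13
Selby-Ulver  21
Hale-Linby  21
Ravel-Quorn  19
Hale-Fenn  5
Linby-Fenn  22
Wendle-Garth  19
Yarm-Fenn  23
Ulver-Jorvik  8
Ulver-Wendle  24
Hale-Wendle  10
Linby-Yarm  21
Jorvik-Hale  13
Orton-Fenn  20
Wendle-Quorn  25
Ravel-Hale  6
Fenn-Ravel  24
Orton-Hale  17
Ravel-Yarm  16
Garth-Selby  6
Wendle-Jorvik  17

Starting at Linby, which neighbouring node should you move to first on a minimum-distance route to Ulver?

Compare a few routes:
Linby–Hale–Fenn–Jorvik–Ulver: 21+5+4+8 = 38
Linby–Fenn–Jorvik–Ulver: 22+4+8 = 34
Linby–Hale–Ravel–Ulver: 21+6+9 = 36
The minimum is 34 mi via Linby–Fenn–Jorvik–Ulver.
So from Linby the first move is to Fenn.

Fenn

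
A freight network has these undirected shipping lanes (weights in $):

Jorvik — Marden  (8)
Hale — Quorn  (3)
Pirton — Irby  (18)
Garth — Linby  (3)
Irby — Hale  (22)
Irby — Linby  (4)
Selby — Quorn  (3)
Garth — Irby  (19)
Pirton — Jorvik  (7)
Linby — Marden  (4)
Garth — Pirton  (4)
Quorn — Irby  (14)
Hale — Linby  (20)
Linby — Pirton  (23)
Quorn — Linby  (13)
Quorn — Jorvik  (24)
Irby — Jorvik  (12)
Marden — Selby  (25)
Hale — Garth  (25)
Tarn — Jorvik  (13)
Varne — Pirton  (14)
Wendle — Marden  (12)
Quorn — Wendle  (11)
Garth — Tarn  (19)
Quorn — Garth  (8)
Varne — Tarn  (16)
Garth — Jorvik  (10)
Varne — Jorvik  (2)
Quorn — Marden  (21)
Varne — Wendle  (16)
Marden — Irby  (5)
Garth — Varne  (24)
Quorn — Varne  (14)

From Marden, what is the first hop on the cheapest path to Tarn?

Jorvik

Candidate routes:
Marden - Linby - Garth - Tarn: 4+3+19 = 26
Marden - Jorvik - Tarn: 8+13 = 21
Cheapest is Marden - Jorvik - Tarn at $21.
So from Marden the first move is to Jorvik.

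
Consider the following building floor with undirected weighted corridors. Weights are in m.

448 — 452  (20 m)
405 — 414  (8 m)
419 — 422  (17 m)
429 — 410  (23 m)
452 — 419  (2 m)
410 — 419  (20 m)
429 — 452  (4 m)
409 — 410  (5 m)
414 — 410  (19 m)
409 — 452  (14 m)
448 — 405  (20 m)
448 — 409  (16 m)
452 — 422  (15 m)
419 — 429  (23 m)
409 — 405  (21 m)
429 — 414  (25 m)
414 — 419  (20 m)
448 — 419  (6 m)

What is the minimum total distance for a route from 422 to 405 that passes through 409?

Shortest 422→409: 422–452–409 = 29
Shortest 409→405: 409–405 = 21
Total via 409: 29 + 21 = 50 m.

50 m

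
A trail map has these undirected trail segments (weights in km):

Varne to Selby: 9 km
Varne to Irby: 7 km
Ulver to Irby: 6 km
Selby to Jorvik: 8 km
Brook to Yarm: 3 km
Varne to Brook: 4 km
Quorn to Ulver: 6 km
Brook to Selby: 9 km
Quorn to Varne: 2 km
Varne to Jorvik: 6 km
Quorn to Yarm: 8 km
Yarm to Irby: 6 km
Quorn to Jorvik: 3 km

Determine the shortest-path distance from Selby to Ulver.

17 km

Enumerating some paths:
Selby–Jorvik–Quorn–Ulver: 8+3+6 = 17
Selby–Varne–Irby–Ulver: 9+7+6 = 22
Selby–Brook–Varne–Quorn–Ulver: 9+4+2+6 = 21
Cheapest is Selby–Jorvik–Quorn–Ulver at 17 km.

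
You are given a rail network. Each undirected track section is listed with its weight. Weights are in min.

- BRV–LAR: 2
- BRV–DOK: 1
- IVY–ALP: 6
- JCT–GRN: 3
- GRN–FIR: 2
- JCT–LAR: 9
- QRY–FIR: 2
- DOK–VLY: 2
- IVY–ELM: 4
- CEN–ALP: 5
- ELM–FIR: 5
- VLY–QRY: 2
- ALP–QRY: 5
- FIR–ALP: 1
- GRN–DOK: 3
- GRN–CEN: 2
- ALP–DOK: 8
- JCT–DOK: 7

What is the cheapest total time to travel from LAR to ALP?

9 min

Candidate routes:
LAR → BRV → DOK → GRN → FIR → ALP: 2+1+3+2+1 = 9
LAR → BRV → DOK → ALP: 2+1+8 = 11
LAR → BRV → DOK → VLY → QRY → FIR → ALP: 2+1+2+2+2+1 = 10
Cheapest is LAR → BRV → DOK → GRN → FIR → ALP at 9 min.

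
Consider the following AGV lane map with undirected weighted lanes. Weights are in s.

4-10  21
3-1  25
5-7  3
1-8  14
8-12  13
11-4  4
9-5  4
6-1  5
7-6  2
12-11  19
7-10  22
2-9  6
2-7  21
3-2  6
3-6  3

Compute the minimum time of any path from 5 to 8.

24 s

Running Dijkstra from 5:
5: 0
7: 3  (via 5)
9: 4  (via 5)
6: 5  (via 7)
3: 8  (via 6)
1: 10  (via 6)
2: 10  (via 9)
8: 24  (via 1)
Shortest route: 5–7–6–1–8 = 24 s.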